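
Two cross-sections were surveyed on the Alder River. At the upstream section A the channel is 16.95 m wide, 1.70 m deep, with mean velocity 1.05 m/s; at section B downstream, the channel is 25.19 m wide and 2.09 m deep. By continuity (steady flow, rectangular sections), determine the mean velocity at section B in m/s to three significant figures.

0.575 m/s

Q = A₁V₁ = (16.95×1.70) × 1.05 = 30.26 m³/s
A₂ = 25.19 × 2.09 = 52.65 m²
V₂ = Q/A₂ = 30.26/52.65 = 0.5747 m/s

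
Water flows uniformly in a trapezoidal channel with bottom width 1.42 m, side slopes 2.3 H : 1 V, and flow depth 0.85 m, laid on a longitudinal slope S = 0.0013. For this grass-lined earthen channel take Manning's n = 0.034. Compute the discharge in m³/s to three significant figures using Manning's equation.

1.93 m³/s

A = (b + z·y)·y = (1.42 + 2.3×0.85)×0.85 = 2.869 m²
P = b + 2y√(1+z²) = 1.42 + 2×0.85×√(1+2.3²) = 5.684 m
R = A/P = 2.869/5.684 = 0.5047 m
Q = (1/n)·A·R^(2/3)·S^(1/2) = (1/0.034) × 2.869 × 0.5047^(2/3) × 0.0013^(1/2) = 1.929 m³/s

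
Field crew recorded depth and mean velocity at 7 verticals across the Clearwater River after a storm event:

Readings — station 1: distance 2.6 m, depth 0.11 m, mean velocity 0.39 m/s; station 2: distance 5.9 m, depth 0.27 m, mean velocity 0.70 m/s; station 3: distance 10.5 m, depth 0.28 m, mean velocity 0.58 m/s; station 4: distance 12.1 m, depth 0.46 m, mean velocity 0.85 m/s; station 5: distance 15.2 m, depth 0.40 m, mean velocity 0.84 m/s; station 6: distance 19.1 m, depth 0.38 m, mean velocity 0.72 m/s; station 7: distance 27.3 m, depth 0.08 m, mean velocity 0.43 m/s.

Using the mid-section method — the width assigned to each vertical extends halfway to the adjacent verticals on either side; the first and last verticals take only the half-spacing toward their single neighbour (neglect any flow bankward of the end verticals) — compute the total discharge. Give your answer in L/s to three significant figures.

w_1 = (5.9 − 2.6)/2 = 1.65 m; q_1 = 0.39 × 0.11 × 1.65 = 0.07079 m³/s
w_2 = (10.5 − 2.6)/2 = 3.95 m; q_2 = 0.70 × 0.27 × 3.95 = 0.7466 m³/s
w_3 = (12.1 − 5.9)/2 = 3.1 m; q_3 = 0.58 × 0.28 × 3.1 = 0.5034 m³/s
w_4 = (15.2 − 10.5)/2 = 2.35 m; q_4 = 0.85 × 0.46 × 2.35 = 0.9189 m³/s
w_5 = (19.1 − 12.1)/2 = 3.5 m; q_5 = 0.84 × 0.40 × 3.5 = 1.176 m³/s
w_6 = (27.3 − 15.2)/2 = 6.05 m; q_6 = 0.72 × 0.38 × 6.05 = 1.655 m³/s
w_7 = (27.3 − 19.1)/2 = 4.1 m; q_7 = 0.43 × 0.08 × 4.1 = 0.1410 m³/s
Q = Σ qᵢ = 5.212 m³/s
= 5.212 × 1000 = 5212 L/s

5210 L/s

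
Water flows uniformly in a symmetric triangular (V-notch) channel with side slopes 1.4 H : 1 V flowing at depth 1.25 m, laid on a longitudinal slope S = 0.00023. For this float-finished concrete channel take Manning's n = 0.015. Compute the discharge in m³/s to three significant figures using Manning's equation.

1.41 m³/s

A = z·y² = 1.4×1.25² = 2.188 m²
P = 2y√(1+z²) = 2×1.25×√(1+1.4²) = 4.301 m
R = A/P = 2.188/4.301 = 0.5086 m
Q = (1/n)·A·R^(2/3)·S^(1/2) = (1/0.015) × 2.188 × 0.5086^(2/3) × 0.00023^(1/2) = 1.409 m³/s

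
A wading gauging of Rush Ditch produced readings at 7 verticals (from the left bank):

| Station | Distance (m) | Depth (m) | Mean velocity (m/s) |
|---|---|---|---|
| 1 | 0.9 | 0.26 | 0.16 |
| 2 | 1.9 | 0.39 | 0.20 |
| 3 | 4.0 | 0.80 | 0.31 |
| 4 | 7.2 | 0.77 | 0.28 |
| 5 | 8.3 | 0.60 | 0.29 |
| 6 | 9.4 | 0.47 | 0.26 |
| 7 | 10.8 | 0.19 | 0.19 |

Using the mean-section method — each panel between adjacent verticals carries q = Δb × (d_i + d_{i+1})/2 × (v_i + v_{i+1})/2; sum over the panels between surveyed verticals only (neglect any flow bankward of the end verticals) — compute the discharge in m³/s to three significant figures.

Panel 1-2: Δb = 1 m, d̄ = (0.26+0.39)/2 = 0.325, v̄ = (0.16+0.20)/2 = 0.18 → q = 1×0.325×0.18 = 0.05850 m³/s
Panel 2-3: Δb = 2.1 m, d̄ = (0.39+0.80)/2 = 0.595, v̄ = (0.20+0.31)/2 = 0.255 → q = 2.1×0.595×0.255 = 0.3186 m³/s
Panel 3-4: Δb = 3.2 m, d̄ = (0.80+0.77)/2 = 0.785, v̄ = (0.31+0.28)/2 = 0.295 → q = 3.2×0.785×0.295 = 0.7410 m³/s
Panel 4-5: Δb = 1.1 m, d̄ = (0.77+0.60)/2 = 0.685, v̄ = (0.28+0.29)/2 = 0.285 → q = 1.1×0.685×0.285 = 0.2147 m³/s
Panel 5-6: Δb = 1.1 m, d̄ = (0.60+0.47)/2 = 0.535, v̄ = (0.29+0.26)/2 = 0.275 → q = 1.1×0.535×0.275 = 0.1618 m³/s
Panel 6-7: Δb = 1.4 m, d̄ = (0.47+0.19)/2 = 0.33, v̄ = (0.26+0.19)/2 = 0.225 → q = 1.4×0.33×0.225 = 0.1040 m³/s
Q = Σ q = 1.599 m³/s

1.60 m³/s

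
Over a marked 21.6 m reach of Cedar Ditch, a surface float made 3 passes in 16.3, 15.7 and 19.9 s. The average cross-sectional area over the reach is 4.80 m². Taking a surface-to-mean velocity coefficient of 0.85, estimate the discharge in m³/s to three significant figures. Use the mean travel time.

t̄ = (16.3 + 15.7 + 19.9) / 3 = 17.3 s
v_surface = L / t̄ = 21.6 / 17.3 = 1.249 m/s
v_mean = 0.85 × 1.249 = 1.061 m/s
Q = A × v_mean = 4.80 × 1.061 = 5.094 m³/s

5.09 m³/s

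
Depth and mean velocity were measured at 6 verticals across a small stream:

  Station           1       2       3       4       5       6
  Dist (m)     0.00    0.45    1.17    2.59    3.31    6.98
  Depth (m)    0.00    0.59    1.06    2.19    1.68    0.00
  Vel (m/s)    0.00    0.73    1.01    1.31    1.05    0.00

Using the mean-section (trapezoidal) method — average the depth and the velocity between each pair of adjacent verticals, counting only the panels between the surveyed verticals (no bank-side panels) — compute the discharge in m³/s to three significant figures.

Panel 1-2: Δb = 0.45 m, d̄ = (0.00+0.59)/2 = 0.295, v̄ = (0.00+0.73)/2 = 0.365 → q = 0.45×0.295×0.365 = 0.04845 m³/s
Panel 2-3: Δb = 0.72 m, d̄ = (0.59+1.06)/2 = 0.825, v̄ = (0.73+1.01)/2 = 0.87 → q = 0.72×0.825×0.87 = 0.5168 m³/s
Panel 3-4: Δb = 1.42 m, d̄ = (1.06+2.19)/2 = 1.625, v̄ = (1.01+1.31)/2 = 1.16 → q = 1.42×1.625×1.16 = 2.677 m³/s
Panel 4-5: Δb = 0.72 m, d̄ = (2.19+1.68)/2 = 1.935, v̄ = (1.31+1.05)/2 = 1.18 → q = 0.72×1.935×1.18 = 1.644 m³/s
Panel 5-6: Δb = 3.67 m, d̄ = (1.68+0.00)/2 = 0.84, v̄ = (1.05+0.00)/2 = 0.525 → q = 3.67×0.84×0.525 = 1.618 m³/s
Q = Σ q = 6.504 m³/s

6.50 m³/s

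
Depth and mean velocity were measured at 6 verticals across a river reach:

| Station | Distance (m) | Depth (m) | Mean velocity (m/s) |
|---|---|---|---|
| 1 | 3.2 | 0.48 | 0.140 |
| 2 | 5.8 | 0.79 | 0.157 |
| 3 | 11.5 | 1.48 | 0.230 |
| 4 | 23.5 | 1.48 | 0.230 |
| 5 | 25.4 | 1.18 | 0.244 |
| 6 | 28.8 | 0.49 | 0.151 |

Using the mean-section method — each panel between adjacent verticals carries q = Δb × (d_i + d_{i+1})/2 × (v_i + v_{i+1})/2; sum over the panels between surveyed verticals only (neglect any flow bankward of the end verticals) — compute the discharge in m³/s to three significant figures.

Panel 1-2: Δb = 2.6 m, d̄ = (0.48+0.79)/2 = 0.635, v̄ = (0.140+0.157)/2 = 0.1485 → q = 2.6×0.635×0.1485 = 0.2452 m³/s
Panel 2-3: Δb = 5.7 m, d̄ = (0.79+1.48)/2 = 1.135, v̄ = (0.157+0.230)/2 = 0.1935 → q = 5.7×1.135×0.1935 = 1.252 m³/s
Panel 3-4: Δb = 12 m, d̄ = (1.48+1.48)/2 = 1.48, v̄ = (0.230+0.230)/2 = 0.23 → q = 12×1.48×0.23 = 4.085 m³/s
Panel 4-5: Δb = 1.9 m, d̄ = (1.48+1.18)/2 = 1.33, v̄ = (0.230+0.244)/2 = 0.237 → q = 1.9×1.33×0.237 = 0.5989 m³/s
Panel 5-6: Δb = 3.4 m, d̄ = (1.18+0.49)/2 = 0.835, v̄ = (0.244+0.151)/2 = 0.1975 → q = 3.4×0.835×0.1975 = 0.5607 m³/s
Q = Σ q = 6.741 m³/s

6.74 m³/s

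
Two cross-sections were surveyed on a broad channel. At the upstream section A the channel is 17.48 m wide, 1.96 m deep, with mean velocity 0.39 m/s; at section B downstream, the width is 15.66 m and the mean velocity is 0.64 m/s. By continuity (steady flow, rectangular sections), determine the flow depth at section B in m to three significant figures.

Q = A₁V₁ = (17.48×1.96) × 0.39 = 13.36 m³/s
d₂ = Q/(b₂ V₂) = 13.36/(15.66×0.64) = 1.333 m

1.33 m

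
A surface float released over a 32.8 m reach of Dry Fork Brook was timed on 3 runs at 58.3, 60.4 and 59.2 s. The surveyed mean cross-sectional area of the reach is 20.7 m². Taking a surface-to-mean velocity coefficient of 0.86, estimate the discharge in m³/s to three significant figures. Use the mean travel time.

9.85 m³/s

t̄ = (58.3 + 60.4 + 59.2) / 3 = 59.3 s
v_surface = L / t̄ = 32.8 / 59.3 = 0.5531 m/s
v_mean = 0.86 × 0.5531 = 0.4757 m/s
Q = A × v_mean = 20.7 × 0.4757 = 9.847 m³/s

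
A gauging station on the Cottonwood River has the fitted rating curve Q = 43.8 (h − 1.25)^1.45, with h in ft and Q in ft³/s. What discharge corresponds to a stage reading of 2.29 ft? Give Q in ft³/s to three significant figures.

46.4 ft³/s

Q = 43.8 × (2.29 − 1.25)^1.45 = 43.8 × 1.04^1.45 = 46.36 ft³/s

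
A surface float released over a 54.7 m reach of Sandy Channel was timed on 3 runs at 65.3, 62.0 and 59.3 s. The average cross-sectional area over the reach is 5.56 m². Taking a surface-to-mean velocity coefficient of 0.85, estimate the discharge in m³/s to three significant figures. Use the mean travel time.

4.16 m³/s

t̄ = (65.3 + 62.0 + 59.3) / 3 = 62.2 s
v_surface = L / t̄ = 54.7 / 62.2 = 0.8794 m/s
v_mean = 0.85 × 0.8794 = 0.7475 m/s
Q = A × v_mean = 5.56 × 0.7475 = 4.156 m³/s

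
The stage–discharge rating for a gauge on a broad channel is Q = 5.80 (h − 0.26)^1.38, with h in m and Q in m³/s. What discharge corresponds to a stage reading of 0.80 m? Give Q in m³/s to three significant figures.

2.48 m³/s

Q = 5.80 × (0.80 − 0.26)^1.38 = 5.80 × 0.54^1.38 = 2.478 m³/s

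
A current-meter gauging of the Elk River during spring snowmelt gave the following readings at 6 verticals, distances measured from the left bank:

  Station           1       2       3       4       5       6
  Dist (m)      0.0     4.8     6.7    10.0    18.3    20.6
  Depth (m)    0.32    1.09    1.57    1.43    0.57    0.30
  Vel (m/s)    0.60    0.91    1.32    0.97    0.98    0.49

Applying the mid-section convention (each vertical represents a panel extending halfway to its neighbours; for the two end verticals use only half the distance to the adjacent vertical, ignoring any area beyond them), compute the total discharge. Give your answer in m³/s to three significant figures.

w_1 = (4.8 − 0.0)/2 = 2.4 m; q_1 = 0.60 × 0.32 × 2.4 = 0.4608 m³/s
w_2 = (6.7 − 0.0)/2 = 3.35 m; q_2 = 0.91 × 1.09 × 3.35 = 3.323 m³/s
w_3 = (10.0 − 4.8)/2 = 2.6 m; q_3 = 1.32 × 1.57 × 2.6 = 5.388 m³/s
w_4 = (18.3 − 6.7)/2 = 5.8 m; q_4 = 0.97 × 1.43 × 5.8 = 8.045 m³/s
w_5 = (20.6 − 10.0)/2 = 5.3 m; q_5 = 0.98 × 0.57 × 5.3 = 2.961 m³/s
w_6 = (20.6 − 18.3)/2 = 1.15 m; q_6 = 0.49 × 0.30 × 1.15 = 0.1691 m³/s
Q = Σ qᵢ = 20.35 m³/s

20.3 m³/s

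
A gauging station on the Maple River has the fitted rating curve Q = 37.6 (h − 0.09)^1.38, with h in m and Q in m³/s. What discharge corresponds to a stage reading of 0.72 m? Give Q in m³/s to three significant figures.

Q = 37.6 × (0.72 − 0.09)^1.38 = 37.6 × 0.63^1.38 = 19.87 m³/s

19.9 m³/s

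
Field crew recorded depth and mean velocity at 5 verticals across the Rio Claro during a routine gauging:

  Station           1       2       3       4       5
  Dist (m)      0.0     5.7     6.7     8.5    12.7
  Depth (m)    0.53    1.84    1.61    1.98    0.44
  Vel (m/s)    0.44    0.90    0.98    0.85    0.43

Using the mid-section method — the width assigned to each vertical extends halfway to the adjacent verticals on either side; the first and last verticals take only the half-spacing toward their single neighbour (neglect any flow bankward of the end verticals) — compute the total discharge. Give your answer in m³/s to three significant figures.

13.9 m³/s

w_1 = (5.7 − 0.0)/2 = 2.85 m; q_1 = 0.44 × 0.53 × 2.85 = 0.6646 m³/s
w_2 = (6.7 − 0.0)/2 = 3.35 m; q_2 = 0.90 × 1.84 × 3.35 = 5.548 m³/s
w_3 = (8.5 − 5.7)/2 = 1.4 m; q_3 = 0.98 × 1.61 × 1.4 = 2.209 m³/s
w_4 = (12.7 − 6.7)/2 = 3 m; q_4 = 0.85 × 1.98 × 3 = 5.049 m³/s
w_5 = (12.7 − 8.5)/2 = 2.1 m; q_5 = 0.43 × 0.44 × 2.1 = 0.3973 m³/s
Q = Σ qᵢ = 13.87 m³/s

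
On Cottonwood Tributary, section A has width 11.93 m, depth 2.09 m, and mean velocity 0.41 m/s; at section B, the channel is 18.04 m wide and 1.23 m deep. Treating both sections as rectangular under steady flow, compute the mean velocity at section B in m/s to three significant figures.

Q = A₁V₁ = (11.93×2.09) × 0.41 = 10.22 m³/s
A₂ = 18.04 × 1.23 = 22.19 m²
V₂ = Q/A₂ = 10.22/22.19 = 0.4607 m/s

0.461 m/s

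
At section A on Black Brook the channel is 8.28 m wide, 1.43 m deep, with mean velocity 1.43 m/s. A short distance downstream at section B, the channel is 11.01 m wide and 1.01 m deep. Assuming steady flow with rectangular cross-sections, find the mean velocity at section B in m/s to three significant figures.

1.52 m/s

Q = A₁V₁ = (8.28×1.43) × 1.43 = 16.93 m³/s
A₂ = 11.01 × 1.01 = 11.12 m²
V₂ = Q/A₂ = 16.93/11.12 = 1.523 m/s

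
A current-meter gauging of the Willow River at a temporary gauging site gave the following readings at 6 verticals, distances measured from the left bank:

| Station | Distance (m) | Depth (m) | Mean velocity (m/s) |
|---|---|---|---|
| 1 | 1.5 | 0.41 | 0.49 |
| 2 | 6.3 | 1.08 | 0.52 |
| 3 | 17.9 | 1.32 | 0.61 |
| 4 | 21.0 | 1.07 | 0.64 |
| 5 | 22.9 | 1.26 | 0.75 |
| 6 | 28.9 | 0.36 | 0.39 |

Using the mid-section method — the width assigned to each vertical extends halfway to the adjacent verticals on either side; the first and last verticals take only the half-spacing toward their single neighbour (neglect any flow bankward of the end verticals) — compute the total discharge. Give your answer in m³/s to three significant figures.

w_1 = (6.3 − 1.5)/2 = 2.4 m; q_1 = 0.49 × 0.41 × 2.4 = 0.4822 m³/s
w_2 = (17.9 − 1.5)/2 = 8.2 m; q_2 = 0.52 × 1.08 × 8.2 = 4.605 m³/s
w_3 = (21.0 − 6.3)/2 = 7.35 m; q_3 = 0.61 × 1.32 × 7.35 = 5.918 m³/s
w_4 = (22.9 − 17.9)/2 = 2.5 m; q_4 = 0.64 × 1.07 × 2.5 = 1.712 m³/s
w_5 = (28.9 − 21.0)/2 = 3.95 m; q_5 = 0.75 × 1.26 × 3.95 = 3.733 m³/s
w_6 = (28.9 − 22.9)/2 = 3 m; q_6 = 0.39 × 0.36 × 3 = 0.4212 m³/s
Q = Σ qᵢ = 16.87 m³/s

16.9 m³/s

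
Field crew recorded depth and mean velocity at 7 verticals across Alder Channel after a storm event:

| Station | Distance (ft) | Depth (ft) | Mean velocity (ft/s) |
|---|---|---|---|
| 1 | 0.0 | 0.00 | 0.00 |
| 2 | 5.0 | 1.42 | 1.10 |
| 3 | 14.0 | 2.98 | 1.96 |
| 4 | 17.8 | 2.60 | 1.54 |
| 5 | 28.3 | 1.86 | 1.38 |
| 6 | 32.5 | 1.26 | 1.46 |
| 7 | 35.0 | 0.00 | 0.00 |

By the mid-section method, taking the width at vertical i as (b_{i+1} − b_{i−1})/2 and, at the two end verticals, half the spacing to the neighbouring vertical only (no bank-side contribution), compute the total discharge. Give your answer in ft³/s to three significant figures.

w_2 = (14.0 − 0.0)/2 = 7 ft; q_2 = 1.10 × 1.42 × 7 = 10.93 ft³/s
w_3 = (17.8 − 5.0)/2 = 6.4 ft; q_3 = 1.96 × 2.98 × 6.4 = 37.38 ft³/s
w_4 = (28.3 − 14.0)/2 = 7.15 ft; q_4 = 1.54 × 2.60 × 7.15 = 28.63 ft³/s
w_5 = (32.5 − 17.8)/2 = 7.35 ft; q_5 = 1.38 × 1.86 × 7.35 = 18.87 ft³/s
w_6 = (35.0 − 28.3)/2 = 3.35 ft; q_6 = 1.46 × 1.26 × 3.35 = 6.163 ft³/s
Stations 1, 7 contribute zero (depth or velocity is 0).
Q = Σ qᵢ = 102.0 ft³/s

102 ft³/s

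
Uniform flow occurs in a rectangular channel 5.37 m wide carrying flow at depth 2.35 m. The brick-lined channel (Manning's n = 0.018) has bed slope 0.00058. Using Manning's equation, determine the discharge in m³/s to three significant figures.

19.6 m³/s

A = b·y = 5.37 × 2.35 = 12.62 m²
P = b + 2y = 5.37 + 2×2.35 = 10.07 m
R = A/P = 12.62/10.07 = 1.253 m
Q = (1/n)·A·R^(2/3)·S^(1/2) = (1/0.018) × 12.62 × 1.253^(2/3) × 0.00058^(1/2) = 19.63 m³/s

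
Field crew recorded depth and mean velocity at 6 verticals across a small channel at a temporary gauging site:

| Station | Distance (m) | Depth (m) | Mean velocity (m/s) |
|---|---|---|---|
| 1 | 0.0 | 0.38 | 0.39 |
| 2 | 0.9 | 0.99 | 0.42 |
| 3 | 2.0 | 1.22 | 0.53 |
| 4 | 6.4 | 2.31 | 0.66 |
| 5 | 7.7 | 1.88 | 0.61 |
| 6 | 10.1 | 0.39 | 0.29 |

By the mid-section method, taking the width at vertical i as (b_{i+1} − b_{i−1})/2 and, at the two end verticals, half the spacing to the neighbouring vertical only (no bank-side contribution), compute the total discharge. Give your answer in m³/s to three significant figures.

w_1 = (0.9 − 0.0)/2 = 0.45 m; q_1 = 0.39 × 0.38 × 0.45 = 0.06669 m³/s
w_2 = (2.0 − 0.0)/2 = 1 m; q_2 = 0.42 × 0.99 × 1 = 0.4158 m³/s
w_3 = (6.4 − 0.9)/2 = 2.75 m; q_3 = 0.53 × 1.22 × 2.75 = 1.778 m³/s
w_4 = (7.7 − 2.0)/2 = 2.85 m; q_4 = 0.66 × 2.31 × 2.85 = 4.345 m³/s
w_5 = (10.1 − 6.4)/2 = 1.85 m; q_5 = 0.61 × 1.88 × 1.85 = 2.122 m³/s
w_6 = (10.1 − 7.7)/2 = 1.2 m; q_6 = 0.29 × 0.39 × 1.2 = 0.1357 m³/s
Q = Σ qᵢ = 8.863 m³/s

8.86 m³/s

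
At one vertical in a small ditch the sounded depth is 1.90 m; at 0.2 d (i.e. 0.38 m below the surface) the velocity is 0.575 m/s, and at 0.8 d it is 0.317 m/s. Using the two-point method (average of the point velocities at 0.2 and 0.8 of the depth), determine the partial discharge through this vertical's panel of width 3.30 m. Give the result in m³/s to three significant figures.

2.80 m³/s

v̄ = (0.575 + 0.317) / 2 = 0.4460 m/s
q = v̄ × d × w = 0.4460 × 1.90 × 3.30 = 2.796 m³/s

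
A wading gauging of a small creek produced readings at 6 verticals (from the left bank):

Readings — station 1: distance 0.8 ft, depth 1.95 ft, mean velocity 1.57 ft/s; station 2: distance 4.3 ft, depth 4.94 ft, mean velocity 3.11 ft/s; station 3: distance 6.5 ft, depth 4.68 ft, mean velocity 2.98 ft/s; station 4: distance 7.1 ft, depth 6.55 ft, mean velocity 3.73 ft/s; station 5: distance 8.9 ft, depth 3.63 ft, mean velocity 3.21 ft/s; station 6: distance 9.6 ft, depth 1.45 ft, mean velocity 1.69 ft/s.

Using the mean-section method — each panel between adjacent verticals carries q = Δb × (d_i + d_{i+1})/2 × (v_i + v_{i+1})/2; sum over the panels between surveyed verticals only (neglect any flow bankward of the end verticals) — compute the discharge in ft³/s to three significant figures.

108 ft³/s

Panel 1-2: Δb = 3.5 ft, d̄ = (1.95+4.94)/2 = 3.445, v̄ = (1.57+3.11)/2 = 2.34 → q = 3.5×3.445×2.34 = 28.21 ft³/s
Panel 2-3: Δb = 2.2 ft, d̄ = (4.94+4.68)/2 = 4.81, v̄ = (3.11+2.98)/2 = 3.045 → q = 2.2×4.81×3.045 = 32.22 ft³/s
Panel 3-4: Δb = 0.6 ft, d̄ = (4.68+6.55)/2 = 5.615, v̄ = (2.98+3.73)/2 = 3.355 → q = 0.6×5.615×3.355 = 11.30 ft³/s
Panel 4-5: Δb = 1.8 ft, d̄ = (6.55+3.63)/2 = 5.09, v̄ = (3.73+3.21)/2 = 3.47 → q = 1.8×5.09×3.47 = 31.79 ft³/s
Panel 5-6: Δb = 0.7 ft, d̄ = (3.63+1.45)/2 = 2.54, v̄ = (3.21+1.69)/2 = 2.45 → q = 0.7×2.54×2.45 = 4.356 ft³/s
Q = Σ q = 107.9 ft³/s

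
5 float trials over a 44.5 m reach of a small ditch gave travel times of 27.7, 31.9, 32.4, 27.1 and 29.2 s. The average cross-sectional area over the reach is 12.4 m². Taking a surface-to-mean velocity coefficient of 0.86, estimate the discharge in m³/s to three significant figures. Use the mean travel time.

t̄ = (27.7 + 31.9 + 32.4 + 27.1 + 29.2) / 5 = 29.66 s
v_surface = L / t̄ = 44.5 / 29.66 = 1.500 m/s
v_mean = 0.86 × 1.500 = 1.290 m/s
Q = A × v_mean = 12.4 × 1.290 = 16.00 m³/s

16.0 m³/s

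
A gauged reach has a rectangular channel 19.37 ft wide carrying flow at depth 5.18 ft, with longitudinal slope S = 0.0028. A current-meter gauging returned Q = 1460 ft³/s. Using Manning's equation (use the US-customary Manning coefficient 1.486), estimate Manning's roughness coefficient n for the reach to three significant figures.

A = b·y = 19.37 × 5.18 = 100.3 ft²
P = b + 2y = 19.37 + 2×5.18 = 29.73 ft
R = A/P = 100.3/29.73 = 3.375 ft
n = (1.486/Q)·A·R^(2/3)·S^(1/2) = (1.486/1460) × 100.3 × 2.250 × 0.05292 = 0.01216

0.0122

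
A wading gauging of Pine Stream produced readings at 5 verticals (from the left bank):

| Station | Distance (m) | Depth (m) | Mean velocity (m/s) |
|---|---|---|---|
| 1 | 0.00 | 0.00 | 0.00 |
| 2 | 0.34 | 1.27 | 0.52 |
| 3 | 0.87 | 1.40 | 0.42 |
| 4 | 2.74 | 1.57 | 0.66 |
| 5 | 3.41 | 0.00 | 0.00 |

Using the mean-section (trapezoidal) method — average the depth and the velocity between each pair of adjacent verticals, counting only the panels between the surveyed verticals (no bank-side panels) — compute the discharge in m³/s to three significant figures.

Panel 1-2: Δb = 0.34 m, d̄ = (0.00+1.27)/2 = 0.635, v̄ = (0.00+0.52)/2 = 0.26 → q = 0.34×0.635×0.26 = 0.05613 m³/s
Panel 2-3: Δb = 0.53 m, d̄ = (1.27+1.40)/2 = 1.335, v̄ = (0.52+0.42)/2 = 0.47 → q = 0.53×1.335×0.47 = 0.3325 m³/s
Panel 3-4: Δb = 1.87 m, d̄ = (1.40+1.57)/2 = 1.485, v̄ = (0.42+0.66)/2 = 0.54 → q = 1.87×1.485×0.54 = 1.500 m³/s
Panel 4-5: Δb = 0.67 m, d̄ = (1.57+0.00)/2 = 0.785, v̄ = (0.66+0.00)/2 = 0.33 → q = 0.67×0.785×0.33 = 0.1736 m³/s
Q = Σ q = 2.062 m³/s

2.06 m³/s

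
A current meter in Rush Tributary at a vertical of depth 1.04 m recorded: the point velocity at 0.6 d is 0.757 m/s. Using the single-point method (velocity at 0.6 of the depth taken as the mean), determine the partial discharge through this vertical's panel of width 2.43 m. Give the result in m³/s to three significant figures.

v̄ = v₀.₆ = 0.757 m/s
q = v̄ × d × w = 0.7570 × 1.04 × 2.43 = 1.913 m³/s

1.91 m³/s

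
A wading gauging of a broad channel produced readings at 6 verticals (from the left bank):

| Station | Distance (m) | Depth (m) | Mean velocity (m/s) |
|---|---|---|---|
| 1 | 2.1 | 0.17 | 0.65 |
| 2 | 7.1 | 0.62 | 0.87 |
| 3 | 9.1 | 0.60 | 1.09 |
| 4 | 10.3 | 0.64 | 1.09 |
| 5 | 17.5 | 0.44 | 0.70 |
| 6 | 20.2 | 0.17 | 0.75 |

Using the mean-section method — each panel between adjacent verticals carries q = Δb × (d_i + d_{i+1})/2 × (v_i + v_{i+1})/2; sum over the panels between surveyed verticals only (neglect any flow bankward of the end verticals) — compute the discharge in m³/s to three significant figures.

Panel 1-2: Δb = 5 m, d̄ = (0.17+0.62)/2 = 0.395, v̄ = (0.65+0.87)/2 = 0.76 → q = 5×0.395×0.76 = 1.501 m³/s
Panel 2-3: Δb = 2 m, d̄ = (0.62+0.60)/2 = 0.61, v̄ = (0.87+1.09)/2 = 0.98 → q = 2×0.61×0.98 = 1.196 m³/s
Panel 3-4: Δb = 1.2 m, d̄ = (0.60+0.64)/2 = 0.62, v̄ = (1.09+1.09)/2 = 1.09 → q = 1.2×0.62×1.09 = 0.8110 m³/s
Panel 4-5: Δb = 7.2 m, d̄ = (0.64+0.44)/2 = 0.54, v̄ = (1.09+0.70)/2 = 0.895 → q = 7.2×0.54×0.895 = 3.480 m³/s
Panel 5-6: Δb = 2.7 m, d̄ = (0.44+0.17)/2 = 0.305, v̄ = (0.70+0.75)/2 = 0.725 → q = 2.7×0.305×0.725 = 0.5970 m³/s
Q = Σ q = 7.584 m³/s

7.58 m³/s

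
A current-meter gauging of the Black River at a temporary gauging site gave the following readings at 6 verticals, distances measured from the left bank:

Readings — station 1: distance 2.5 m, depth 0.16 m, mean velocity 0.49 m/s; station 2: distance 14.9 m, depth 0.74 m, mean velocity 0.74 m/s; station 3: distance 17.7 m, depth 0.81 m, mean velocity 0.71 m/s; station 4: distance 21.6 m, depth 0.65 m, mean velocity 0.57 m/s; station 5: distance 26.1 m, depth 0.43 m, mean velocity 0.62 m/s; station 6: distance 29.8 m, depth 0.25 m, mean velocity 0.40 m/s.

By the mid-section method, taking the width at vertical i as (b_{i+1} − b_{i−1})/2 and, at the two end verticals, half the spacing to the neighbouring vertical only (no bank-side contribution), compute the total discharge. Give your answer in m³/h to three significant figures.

w_1 = (14.9 − 2.5)/2 = 6.2 m; q_1 = 0.49 × 0.16 × 6.2 = 0.4861 m³/s
w_2 = (17.7 − 2.5)/2 = 7.6 m; q_2 = 0.74 × 0.74 × 7.6 = 4.162 m³/s
w_3 = (21.6 − 14.9)/2 = 3.35 m; q_3 = 0.71 × 0.81 × 3.35 = 1.927 m³/s
w_4 = (26.1 − 17.7)/2 = 4.2 m; q_4 = 0.57 × 0.65 × 4.2 = 1.556 m³/s
w_5 = (29.8 − 21.6)/2 = 4.1 m; q_5 = 0.62 × 0.43 × 4.1 = 1.093 m³/s
w_6 = (29.8 − 26.1)/2 = 1.85 m; q_6 = 0.40 × 0.25 × 1.85 = 0.1850 m³/s
Q = Σ qᵢ = 9.409 m³/s
= 9.409 × 3600 = 33870 m³/h

33900 m³/h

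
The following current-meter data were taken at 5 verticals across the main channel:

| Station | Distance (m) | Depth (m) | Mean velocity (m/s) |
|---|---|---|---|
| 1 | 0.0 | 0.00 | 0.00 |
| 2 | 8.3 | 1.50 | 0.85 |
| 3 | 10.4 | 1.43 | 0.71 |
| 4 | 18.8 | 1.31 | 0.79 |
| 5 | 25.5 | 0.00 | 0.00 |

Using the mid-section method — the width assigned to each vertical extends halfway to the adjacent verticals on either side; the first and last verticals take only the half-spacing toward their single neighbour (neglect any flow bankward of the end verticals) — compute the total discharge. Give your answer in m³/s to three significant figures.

19.8 m³/s

w_2 = (10.4 − 0.0)/2 = 5.2 m; q_2 = 0.85 × 1.50 × 5.2 = 6.630 m³/s
w_3 = (18.8 − 8.3)/2 = 5.25 m; q_3 = 0.71 × 1.43 × 5.25 = 5.330 m³/s
w_4 = (25.5 − 10.4)/2 = 7.55 m; q_4 = 0.79 × 1.31 × 7.55 = 7.813 m³/s
Stations 1, 5 contribute zero (depth or velocity is 0).
Q = Σ qᵢ = 19.77 m³/s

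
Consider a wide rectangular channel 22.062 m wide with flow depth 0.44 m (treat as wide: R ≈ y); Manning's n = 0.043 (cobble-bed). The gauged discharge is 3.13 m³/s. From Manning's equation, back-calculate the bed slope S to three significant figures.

0.000574

A = b·y = 22.062 × 0.44 = 9.707 m²
Wide channel: R ≈ y = 0.44 m
S = (Q·n / (1·A·R^(2/3)))² = (3.13×0.043 / (1×9.707×0.5785))² = 0.0005744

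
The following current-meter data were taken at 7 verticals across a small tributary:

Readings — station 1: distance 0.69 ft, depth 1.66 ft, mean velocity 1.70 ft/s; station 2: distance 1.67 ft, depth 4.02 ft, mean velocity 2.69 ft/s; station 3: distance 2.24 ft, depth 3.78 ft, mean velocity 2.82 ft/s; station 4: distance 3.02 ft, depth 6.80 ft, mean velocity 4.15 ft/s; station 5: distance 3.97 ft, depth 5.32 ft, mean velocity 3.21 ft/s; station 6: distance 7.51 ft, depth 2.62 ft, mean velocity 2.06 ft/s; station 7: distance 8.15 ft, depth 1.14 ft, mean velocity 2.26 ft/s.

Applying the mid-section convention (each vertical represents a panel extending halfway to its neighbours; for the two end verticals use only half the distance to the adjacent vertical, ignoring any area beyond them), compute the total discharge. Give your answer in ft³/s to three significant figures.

91.8 ft³/s

w_1 = (1.67 − 0.69)/2 = 0.49 ft; q_1 = 1.70 × 1.66 × 0.49 = 1.383 ft³/s
w_2 = (2.24 − 0.69)/2 = 0.775 ft; q_2 = 2.69 × 4.02 × 0.775 = 8.381 ft³/s
w_3 = (3.02 − 1.67)/2 = 0.675 ft; q_3 = 2.82 × 3.78 × 0.675 = 7.195 ft³/s
w_4 = (3.97 − 2.24)/2 = 0.865 ft; q_4 = 4.15 × 6.80 × 0.865 = 24.41 ft³/s
w_5 = (7.51 − 3.02)/2 = 2.245 ft; q_5 = 3.21 × 5.32 × 2.245 = 38.34 ft³/s
w_6 = (8.15 − 3.97)/2 = 2.09 ft; q_6 = 2.06 × 2.62 × 2.09 = 11.28 ft³/s
w_7 = (8.15 − 7.51)/2 = 0.32 ft; q_7 = 2.26 × 1.14 × 0.32 = 0.8244 ft³/s
Q = Σ qᵢ = 91.81 ft³/s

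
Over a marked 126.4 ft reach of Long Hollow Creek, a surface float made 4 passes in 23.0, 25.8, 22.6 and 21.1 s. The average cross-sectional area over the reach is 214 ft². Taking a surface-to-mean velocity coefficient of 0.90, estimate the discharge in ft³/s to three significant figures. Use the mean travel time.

1050 ft³/s

t̄ = (23.0 + 25.8 + 22.6 + 21.1) / 4 = 23.125 s
v_surface = L / t̄ = 126.4 / 23.125 = 5.466 ft/s
v_mean = 0.90 × 5.466 = 4.919 ft/s
Q = A × v_mean = 214 × 4.919 = 1053 ft³/s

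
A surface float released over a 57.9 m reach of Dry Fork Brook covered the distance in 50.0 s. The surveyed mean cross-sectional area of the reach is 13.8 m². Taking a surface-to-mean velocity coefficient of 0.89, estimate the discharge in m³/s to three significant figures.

14.2 m³/s

v_surface = L / t̄ = 57.9 / 50 = 1.158 m/s
v_mean = 0.89 × 1.158 = 1.031 m/s
Q = A × v_mean = 13.8 × 1.031 = 14.22 m³/s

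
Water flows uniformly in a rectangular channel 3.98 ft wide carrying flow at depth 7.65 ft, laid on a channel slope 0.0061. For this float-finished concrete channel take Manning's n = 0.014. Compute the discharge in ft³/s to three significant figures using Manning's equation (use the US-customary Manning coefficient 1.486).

A = b·y = 3.98 × 7.65 = 30.45 ft²
P = b + 2y = 3.98 + 2×7.65 = 19.28 ft
R = A/P = 30.45/19.28 = 1.579 ft
Q = (1.486/n)·A·R^(2/3)·S^(1/2) = (1.486/0.014) × 30.45 × 1.579^(2/3) × 0.0061^(1/2) = 342.3 ft³/s

342 ft³/s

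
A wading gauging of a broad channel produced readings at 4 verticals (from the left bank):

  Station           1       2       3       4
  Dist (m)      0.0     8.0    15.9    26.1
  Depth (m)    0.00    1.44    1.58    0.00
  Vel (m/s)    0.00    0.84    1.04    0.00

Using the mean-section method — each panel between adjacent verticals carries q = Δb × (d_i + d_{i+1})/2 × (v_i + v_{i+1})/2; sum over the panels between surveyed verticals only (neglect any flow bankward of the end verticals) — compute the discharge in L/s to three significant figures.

Panel 1-2: Δb = 8 m, d̄ = (0.00+1.44)/2 = 0.72, v̄ = (0.00+0.84)/2 = 0.42 → q = 8×0.72×0.42 = 2.419 m³/s
Panel 2-3: Δb = 7.9 m, d̄ = (1.44+1.58)/2 = 1.51, v̄ = (0.84+1.04)/2 = 0.94 → q = 7.9×1.51×0.94 = 11.21 m³/s
Panel 3-4: Δb = 10.2 m, d̄ = (1.58+0.00)/2 = 0.79, v̄ = (1.04+0.00)/2 = 0.52 → q = 10.2×0.79×0.52 = 4.190 m³/s
Q = Σ q = 17.82 m³/s
= 17.82 × 1000 = 17820 L/s

17800 L/s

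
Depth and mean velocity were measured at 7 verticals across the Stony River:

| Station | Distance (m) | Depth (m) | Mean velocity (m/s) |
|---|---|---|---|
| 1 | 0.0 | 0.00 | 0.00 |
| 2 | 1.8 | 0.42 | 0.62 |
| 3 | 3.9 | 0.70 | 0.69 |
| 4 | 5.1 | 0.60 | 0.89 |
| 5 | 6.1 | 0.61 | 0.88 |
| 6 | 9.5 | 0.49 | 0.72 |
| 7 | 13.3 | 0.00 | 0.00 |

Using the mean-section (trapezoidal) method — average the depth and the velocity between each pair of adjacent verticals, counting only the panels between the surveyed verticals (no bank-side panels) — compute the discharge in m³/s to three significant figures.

3.87 m³/s

Panel 1-2: Δb = 1.8 m, d̄ = (0.00+0.42)/2 = 0.21, v̄ = (0.00+0.62)/2 = 0.31 → q = 1.8×0.21×0.31 = 0.1172 m³/s
Panel 2-3: Δb = 2.1 m, d̄ = (0.42+0.70)/2 = 0.56, v̄ = (0.62+0.69)/2 = 0.655 → q = 2.1×0.56×0.655 = 0.7703 m³/s
Panel 3-4: Δb = 1.2 m, d̄ = (0.70+0.60)/2 = 0.65, v̄ = (0.69+0.89)/2 = 0.79 → q = 1.2×0.65×0.79 = 0.6162 m³/s
Panel 4-5: Δb = 1 m, d̄ = (0.60+0.61)/2 = 0.605, v̄ = (0.89+0.88)/2 = 0.885 → q = 1×0.605×0.885 = 0.5354 m³/s
Panel 5-6: Δb = 3.4 m, d̄ = (0.61+0.49)/2 = 0.55, v̄ = (0.88+0.72)/2 = 0.8 → q = 3.4×0.55×0.8 = 1.496 m³/s
Panel 6-7: Δb = 3.8 m, d̄ = (0.49+0.00)/2 = 0.245, v̄ = (0.72+0.00)/2 = 0.36 → q = 3.8×0.245×0.36 = 0.3352 m³/s
Q = Σ q = 3.870 m³/s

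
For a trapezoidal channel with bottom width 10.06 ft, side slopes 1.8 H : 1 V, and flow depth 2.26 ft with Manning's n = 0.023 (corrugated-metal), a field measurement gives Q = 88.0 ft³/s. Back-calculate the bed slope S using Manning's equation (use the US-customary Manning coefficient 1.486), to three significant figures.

A = (b + z·y)·y = (10.06 + 1.8×2.26)×2.26 = 31.93 ft²
P = b + 2y√(1+z²) = 10.06 + 2×2.26×√(1+1.8²) = 19.37 ft
R = A/P = 31.93/19.37 = 1.649 ft
S = (Q·n / (1.486·A·R^(2/3)))² = (88.0×0.023 / (1.486×31.93×1.396))² = 0.0009344

0.000934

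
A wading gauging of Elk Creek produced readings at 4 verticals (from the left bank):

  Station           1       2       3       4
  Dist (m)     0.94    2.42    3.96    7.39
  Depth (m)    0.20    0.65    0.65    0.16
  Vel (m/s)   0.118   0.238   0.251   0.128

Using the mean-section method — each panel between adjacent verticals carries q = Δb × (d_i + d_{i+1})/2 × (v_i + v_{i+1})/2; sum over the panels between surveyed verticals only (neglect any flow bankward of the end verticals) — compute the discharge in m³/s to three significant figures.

0.620 m³/s

Panel 1-2: Δb = 1.48 m, d̄ = (0.20+0.65)/2 = 0.425, v̄ = (0.118+0.238)/2 = 0.178 → q = 1.48×0.425×0.178 = 0.1120 m³/s
Panel 2-3: Δb = 1.54 m, d̄ = (0.65+0.65)/2 = 0.65, v̄ = (0.238+0.251)/2 = 0.2445 → q = 1.54×0.65×0.2445 = 0.2447 m³/s
Panel 3-4: Δb = 3.43 m, d̄ = (0.65+0.16)/2 = 0.405, v̄ = (0.251+0.128)/2 = 0.1895 → q = 3.43×0.405×0.1895 = 0.2632 m³/s
Q = Σ q = 0.6200 m³/s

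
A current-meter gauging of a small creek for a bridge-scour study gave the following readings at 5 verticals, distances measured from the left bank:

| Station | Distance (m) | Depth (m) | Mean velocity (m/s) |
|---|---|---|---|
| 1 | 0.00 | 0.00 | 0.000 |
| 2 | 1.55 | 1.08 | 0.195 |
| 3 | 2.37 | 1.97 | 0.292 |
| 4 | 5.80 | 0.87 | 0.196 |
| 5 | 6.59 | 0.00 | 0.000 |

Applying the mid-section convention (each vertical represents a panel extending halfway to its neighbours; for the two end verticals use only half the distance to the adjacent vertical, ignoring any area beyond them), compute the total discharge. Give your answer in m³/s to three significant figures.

w_2 = (2.37 − 0.00)/2 = 1.185 m; q_2 = 0.195 × 1.08 × 1.185 = 0.2496 m³/s
w_3 = (5.80 − 1.55)/2 = 2.125 m; q_3 = 0.292 × 1.97 × 2.125 = 1.222 m³/s
w_4 = (6.59 − 2.37)/2 = 2.11 m; q_4 = 0.196 × 0.87 × 2.11 = 0.3598 m³/s
Stations 1, 5 contribute zero (depth or velocity is 0).
Q = Σ qᵢ = 1.832 m³/s

1.83 m³/s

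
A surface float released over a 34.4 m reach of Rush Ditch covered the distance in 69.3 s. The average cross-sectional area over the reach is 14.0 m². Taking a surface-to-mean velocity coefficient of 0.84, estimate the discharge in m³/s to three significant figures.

v_surface = L / t̄ = 34.4 / 69.3 = 0.4964 m/s
v_mean = 0.84 × 0.4964 = 0.4170 m/s
Q = A × v_mean = 14.0 × 0.4170 = 5.838 m³/s

5.84 m³/s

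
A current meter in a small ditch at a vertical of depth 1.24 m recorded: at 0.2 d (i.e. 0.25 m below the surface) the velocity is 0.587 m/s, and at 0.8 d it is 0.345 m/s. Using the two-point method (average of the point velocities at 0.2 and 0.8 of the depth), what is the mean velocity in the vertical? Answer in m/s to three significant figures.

0.466 m/s

v̄ = (0.587 + 0.345) / 2 = 0.4660 m/s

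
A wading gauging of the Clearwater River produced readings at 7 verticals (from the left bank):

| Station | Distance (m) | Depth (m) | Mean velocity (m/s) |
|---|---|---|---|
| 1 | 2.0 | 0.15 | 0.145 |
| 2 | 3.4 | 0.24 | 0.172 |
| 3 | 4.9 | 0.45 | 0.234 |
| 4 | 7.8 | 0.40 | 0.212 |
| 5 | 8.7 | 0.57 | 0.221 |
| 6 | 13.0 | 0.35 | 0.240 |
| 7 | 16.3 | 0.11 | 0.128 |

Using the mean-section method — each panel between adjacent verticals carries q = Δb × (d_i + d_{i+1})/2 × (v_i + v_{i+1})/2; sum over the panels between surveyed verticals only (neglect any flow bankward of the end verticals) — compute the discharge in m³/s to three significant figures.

1.11 m³/s

Panel 1-2: Δb = 1.4 m, d̄ = (0.15+0.24)/2 = 0.195, v̄ = (0.145+0.172)/2 = 0.1585 → q = 1.4×0.195×0.1585 = 0.04327 m³/s
Panel 2-3: Δb = 1.5 m, d̄ = (0.24+0.45)/2 = 0.345, v̄ = (0.172+0.234)/2 = 0.203 → q = 1.5×0.345×0.203 = 0.1051 m³/s
Panel 3-4: Δb = 2.9 m, d̄ = (0.45+0.40)/2 = 0.425, v̄ = (0.234+0.212)/2 = 0.223 → q = 2.9×0.425×0.223 = 0.2748 m³/s
Panel 4-5: Δb = 0.9 m, d̄ = (0.40+0.57)/2 = 0.485, v̄ = (0.212+0.221)/2 = 0.2165 → q = 0.9×0.485×0.2165 = 0.09450 m³/s
Panel 5-6: Δb = 4.3 m, d̄ = (0.57+0.35)/2 = 0.46, v̄ = (0.221+0.240)/2 = 0.2305 → q = 4.3×0.46×0.2305 = 0.4559 m³/s
Panel 6-7: Δb = 3.3 m, d̄ = (0.35+0.11)/2 = 0.23, v̄ = (0.240+0.128)/2 = 0.184 → q = 3.3×0.23×0.184 = 0.1397 m³/s
Q = Σ q = 1.113 m³/s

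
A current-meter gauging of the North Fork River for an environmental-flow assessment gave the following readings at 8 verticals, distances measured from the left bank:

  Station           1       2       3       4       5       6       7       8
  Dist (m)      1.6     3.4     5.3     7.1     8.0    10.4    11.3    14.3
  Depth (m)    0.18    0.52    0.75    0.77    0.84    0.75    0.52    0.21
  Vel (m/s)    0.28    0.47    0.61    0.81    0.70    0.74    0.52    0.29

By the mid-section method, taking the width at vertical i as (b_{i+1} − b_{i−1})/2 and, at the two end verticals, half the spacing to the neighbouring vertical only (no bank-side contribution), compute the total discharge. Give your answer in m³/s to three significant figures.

4.69 m³/s

w_1 = (3.4 − 1.6)/2 = 0.9 m; q_1 = 0.28 × 0.18 × 0.9 = 0.04536 m³/s
w_2 = (5.3 − 1.6)/2 = 1.85 m; q_2 = 0.47 × 0.52 × 1.85 = 0.4521 m³/s
w_3 = (7.1 − 3.4)/2 = 1.85 m; q_3 = 0.61 × 0.75 × 1.85 = 0.8464 m³/s
w_4 = (8.0 − 5.3)/2 = 1.35 m; q_4 = 0.81 × 0.77 × 1.35 = 0.8420 m³/s
w_5 = (10.4 − 7.1)/2 = 1.65 m; q_5 = 0.70 × 0.84 × 1.65 = 0.9702 m³/s
w_6 = (11.3 − 8.0)/2 = 1.65 m; q_6 = 0.74 × 0.75 × 1.65 = 0.9158 m³/s
w_7 = (14.3 − 10.4)/2 = 1.95 m; q_7 = 0.52 × 0.52 × 1.95 = 0.5273 m³/s
w_8 = (14.3 − 11.3)/2 = 1.5 m; q_8 = 0.29 × 0.21 × 1.5 = 0.09135 m³/s
Q = Σ qᵢ = 4.690 m³/s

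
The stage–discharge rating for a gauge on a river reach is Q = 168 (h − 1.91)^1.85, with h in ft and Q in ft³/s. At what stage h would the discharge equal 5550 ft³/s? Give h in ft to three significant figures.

8.53 ft

h − h₀ = (Q/C)^(1/b) = (5550/168)^(1/1.85) = 6.623 ft
h = 1.91 + 6.623 = 8.533 ft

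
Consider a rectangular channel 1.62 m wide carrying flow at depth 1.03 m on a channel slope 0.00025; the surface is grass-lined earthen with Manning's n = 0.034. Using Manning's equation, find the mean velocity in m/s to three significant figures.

0.274 m/s

A = b·y = 1.62 × 1.03 = 1.669 m²
P = b + 2y = 1.62 + 2×1.03 = 3.680 m
R = A/P = 1.669/3.680 = 0.4534 m
Q = (1/n)·A·R^(2/3)·S^(1/2) = (1/0.034) × 1.669 × 0.4534^(2/3) × 0.00025^(1/2) = 0.4580 m³/s
V = Q/A = 0.4580/1.669 = 0.2745 m/s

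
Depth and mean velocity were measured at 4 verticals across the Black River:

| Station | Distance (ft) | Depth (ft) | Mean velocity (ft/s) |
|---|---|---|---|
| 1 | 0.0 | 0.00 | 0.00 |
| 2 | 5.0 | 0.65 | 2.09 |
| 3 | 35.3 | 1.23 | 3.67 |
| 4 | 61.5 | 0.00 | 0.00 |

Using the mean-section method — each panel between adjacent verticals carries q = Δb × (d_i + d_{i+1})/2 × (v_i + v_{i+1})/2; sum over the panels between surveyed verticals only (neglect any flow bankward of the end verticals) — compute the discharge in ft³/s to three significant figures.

Panel 1-2: Δb = 5 ft, d̄ = (0.00+0.65)/2 = 0.325, v̄ = (0.00+2.09)/2 = 1.045 → q = 5×0.325×1.045 = 1.698 ft³/s
Panel 2-3: Δb = 30.3 ft, d̄ = (0.65+1.23)/2 = 0.94, v̄ = (2.09+3.67)/2 = 2.88 → q = 30.3×0.94×2.88 = 82.03 ft³/s
Panel 3-4: Δb = 26.2 ft, d̄ = (1.23+0.00)/2 = 0.615, v̄ = (3.67+0.00)/2 = 1.835 → q = 26.2×0.615×1.835 = 29.57 ft³/s
Q = Σ q = 113.3 ft³/s

113 ft³/s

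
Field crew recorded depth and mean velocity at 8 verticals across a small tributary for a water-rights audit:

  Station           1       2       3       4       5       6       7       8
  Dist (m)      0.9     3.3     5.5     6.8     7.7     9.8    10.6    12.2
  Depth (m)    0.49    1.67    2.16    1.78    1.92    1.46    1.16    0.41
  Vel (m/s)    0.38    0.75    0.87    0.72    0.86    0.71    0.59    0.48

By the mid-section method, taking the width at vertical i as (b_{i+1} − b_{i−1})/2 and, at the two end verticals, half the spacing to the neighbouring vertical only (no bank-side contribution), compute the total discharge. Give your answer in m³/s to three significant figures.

w_1 = (3.3 − 0.9)/2 = 1.2 m; q_1 = 0.38 × 0.49 × 1.2 = 0.2234 m³/s
w_2 = (5.5 − 0.9)/2 = 2.3 m; q_2 = 0.75 × 1.67 × 2.3 = 2.881 m³/s
w_3 = (6.8 − 3.3)/2 = 1.75 m; q_3 = 0.87 × 2.16 × 1.75 = 3.289 m³/s
w_4 = (7.7 − 5.5)/2 = 1.1 m; q_4 = 0.72 × 1.78 × 1.1 = 1.410 m³/s
w_5 = (9.8 − 6.8)/2 = 1.5 m; q_5 = 0.86 × 1.92 × 1.5 = 2.477 m³/s
w_6 = (10.6 − 7.7)/2 = 1.45 m; q_6 = 0.71 × 1.46 × 1.45 = 1.503 m³/s
w_7 = (12.2 − 9.8)/2 = 1.2 m; q_7 = 0.59 × 1.16 × 1.2 = 0.8213 m³/s
w_8 = (12.2 − 10.6)/2 = 0.8 m; q_8 = 0.48 × 0.41 × 0.8 = 0.1574 m³/s
Q = Σ qᵢ = 12.76 m³/s

12.8 m³/s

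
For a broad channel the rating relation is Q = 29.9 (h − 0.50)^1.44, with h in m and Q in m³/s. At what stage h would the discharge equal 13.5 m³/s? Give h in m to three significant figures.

h − h₀ = (Q/C)^(1/b) = (13.5/29.9)^(1/1.44) = 0.5757 m
h = 0.50 + 0.5757 = 1.076 m

1.08 m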